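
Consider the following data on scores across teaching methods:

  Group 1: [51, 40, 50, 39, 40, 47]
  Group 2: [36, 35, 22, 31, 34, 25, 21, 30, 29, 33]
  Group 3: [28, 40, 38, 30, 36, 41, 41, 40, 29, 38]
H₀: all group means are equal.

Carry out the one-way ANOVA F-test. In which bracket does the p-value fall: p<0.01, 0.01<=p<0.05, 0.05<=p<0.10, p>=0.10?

Group means [44.50, 29.60, 36.10], grand mean 35.538
SSB = Σnᵢ(x̄ᵢ−x̄)² = 837.662; SSW = ΣΣ(x−x̄ᵢ)² = 644.800
MSB = 837.662/2 = 418.8308; MSW = 644.800/23 = 28.0348
F = MSB/MSW = 14.9397
df = (2, 23)
p-value (upper-tail) = 0.00007
→ bracket: p<0.01

p-value bracket: p<0.01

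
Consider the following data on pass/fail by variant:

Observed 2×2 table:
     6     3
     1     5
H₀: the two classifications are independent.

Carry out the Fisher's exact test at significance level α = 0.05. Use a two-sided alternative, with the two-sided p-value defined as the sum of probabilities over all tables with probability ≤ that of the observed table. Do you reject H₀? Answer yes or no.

Margins: r₁=9, r₂=6, c₁=7, c₂=8, n=15
p_obs = C(9,6)·C(6,1)/C(15,7); sum pmf over tables with pmf ≤ p_obs
p-value (two-sided) = 0.11888
At α=0.05: p ≥ α → fail to reject H₀

reject H₀: no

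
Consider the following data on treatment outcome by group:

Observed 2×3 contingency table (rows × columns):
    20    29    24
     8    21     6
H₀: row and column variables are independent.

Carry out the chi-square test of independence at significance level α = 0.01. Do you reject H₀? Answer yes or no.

Row totals [73, 35], col totals [28, 50, 30], n=108
χ² = (20−18.93)²/18.93 + (29−33.80)²/33.80 + (24−20.28)²/20.28 + (8−9.07)²/9.07 + (21−16.20)²/16.20 + (6−9.72)²/9.72 = 4.3968
df = 2
p-value (upper-tail) = 0.11098
At α=0.01: p ≥ α → fail to reject H₀

reject H₀: no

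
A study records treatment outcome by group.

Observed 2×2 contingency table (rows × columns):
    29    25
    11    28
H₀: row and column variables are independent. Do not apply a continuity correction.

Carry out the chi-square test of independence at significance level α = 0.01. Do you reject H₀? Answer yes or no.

reject H₀: no

Row totals [54, 39], col totals [40, 53], n=93
χ² = (29−23.23)²/23.23 + (25−30.77)²/30.77 + (11−16.77)²/16.77 + (28−22.23)²/22.23 = 6.0067
df = 1
p-value (upper-tail) = 0.01425
At α=0.01: p ≥ α → fail to reject H₀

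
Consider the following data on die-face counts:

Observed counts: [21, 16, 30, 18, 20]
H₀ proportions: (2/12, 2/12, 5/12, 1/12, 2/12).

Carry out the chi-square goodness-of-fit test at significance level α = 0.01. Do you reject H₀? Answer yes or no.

n = 105; E_i = n·p_i = [17.50, 17.50, 43.75, 8.75, 17.50]
χ² = (21−17.50)²/17.50 + (16−17.50)²/17.50 + (30−43.75)²/43.75 + (18−8.75)²/8.75 + (20−17.50)²/17.50 = 15.2857
df = 4
p-value (upper-tail) = 0.00414
At α=0.01: p < α → reject H₀

reject H₀: yes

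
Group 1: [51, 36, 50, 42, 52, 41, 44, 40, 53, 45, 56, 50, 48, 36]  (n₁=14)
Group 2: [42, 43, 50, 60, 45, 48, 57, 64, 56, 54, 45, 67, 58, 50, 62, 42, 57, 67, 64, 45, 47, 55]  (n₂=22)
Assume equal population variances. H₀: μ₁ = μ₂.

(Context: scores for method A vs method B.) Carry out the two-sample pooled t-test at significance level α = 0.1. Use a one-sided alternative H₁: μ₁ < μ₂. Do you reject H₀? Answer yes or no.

reject H₀: yes

x̄₁=46.000, s₁=6.373, n₁=14
x̄₂=53.545, s₂=8.285, n₂=22
s_p² = [13·6.373² + 21·8.285²]/34 = 57.9251
SE = √(s_p²·(1/14+1/22)) = 2.6020
t = (46.000−53.545)/2.6020 = -2.8999
df = 34
p-value (one-sided, H₁ less) = 0.00325
At α=0.1: p < α → reject H₀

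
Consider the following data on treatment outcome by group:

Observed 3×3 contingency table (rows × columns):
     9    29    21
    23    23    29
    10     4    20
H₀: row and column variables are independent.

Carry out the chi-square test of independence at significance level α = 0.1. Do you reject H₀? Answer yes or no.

Row totals [59, 75, 34], col totals [42, 56, 70], n=168
χ² = (9−14.75)²/14.75 + (29−19.67)²/19.67 + (21−24.58)²/24.58 + (23−18.75)²/18.75 + (23−25.00)²/25.00 + (29−31.25)²/31.25 + (10−8.50)²/8.50 + (4−11.33)²/11.33 + (20−14.17)²/14.17 = 15.8903
df = 4
p-value (upper-tail) = 0.00317
At α=0.1: p < α → reject H₀

reject H₀: yes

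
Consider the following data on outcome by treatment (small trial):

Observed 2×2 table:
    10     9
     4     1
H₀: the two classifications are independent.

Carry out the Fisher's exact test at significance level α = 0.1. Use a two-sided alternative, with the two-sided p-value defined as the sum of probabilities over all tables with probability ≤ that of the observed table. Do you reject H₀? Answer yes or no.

reject H₀: no

Margins: r₁=19, r₂=5, c₁=14, c₂=10, n=24
p_obs = C(19,10)·C(5,4)/C(24,14); sum pmf over tables with pmf ≤ p_obs
p-value (two-sided) = 0.35771
At α=0.1: p ≥ α → fail to reject H₀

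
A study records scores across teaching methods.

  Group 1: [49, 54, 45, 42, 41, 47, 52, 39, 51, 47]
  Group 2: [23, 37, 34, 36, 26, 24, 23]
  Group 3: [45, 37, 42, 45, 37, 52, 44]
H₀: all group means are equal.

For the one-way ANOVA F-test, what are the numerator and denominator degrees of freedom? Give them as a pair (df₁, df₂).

k = 3 groups, N = 24 total
df = (k−1, N−k) = (3−1, 24−3) = (2, 21)

degrees of freedom = [2, 21]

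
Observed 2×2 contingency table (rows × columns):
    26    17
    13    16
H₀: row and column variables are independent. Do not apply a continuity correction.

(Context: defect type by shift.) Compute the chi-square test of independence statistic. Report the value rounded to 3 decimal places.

Row totals [43, 29], col totals [39, 33], n=72
χ² = (26−23.29)²/23.29 + (17−19.71)²/19.71 + (13−15.71)²/15.71 + (16−13.29)²/13.29 = 1.7059
df = 1

test statistic = 1.706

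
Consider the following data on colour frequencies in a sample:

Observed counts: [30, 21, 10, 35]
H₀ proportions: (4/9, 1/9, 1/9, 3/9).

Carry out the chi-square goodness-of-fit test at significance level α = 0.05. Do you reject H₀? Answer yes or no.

reject H₀: yes

n = 96; E_i = n·p_i = [42.67, 10.67, 10.67, 32.00]
χ² = (30−42.67)²/42.67 + (21−10.67)²/10.67 + (10−10.67)²/10.67 + (35−32.00)²/32.00 = 14.0938
df = 3
p-value (upper-tail) = 0.00278
At α=0.05: p < α → reject H₀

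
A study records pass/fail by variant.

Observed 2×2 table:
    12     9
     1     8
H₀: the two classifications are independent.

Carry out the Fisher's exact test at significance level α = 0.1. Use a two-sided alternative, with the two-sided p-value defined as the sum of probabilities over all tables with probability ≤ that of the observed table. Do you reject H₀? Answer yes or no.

Margins: r₁=21, r₂=9, c₁=13, c₂=17, n=30
p_obs = C(21,12)·C(9,1)/C(30,13); sum pmf over tables with pmf ≤ p_obs
p-value (two-sided) = 0.04168
At α=0.1: p < α → reject H₀

reject H₀: yes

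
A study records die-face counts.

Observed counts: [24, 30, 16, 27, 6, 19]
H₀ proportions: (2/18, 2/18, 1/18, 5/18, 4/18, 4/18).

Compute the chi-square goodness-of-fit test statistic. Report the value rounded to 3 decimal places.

test statistic = 60.811

n = 122; E_i = n·p_i = [13.56, 13.56, 6.78, 33.89, 27.11, 27.11]
χ² = (24−13.56)²/13.56 + (30−13.56)²/13.56 + (16−6.78)²/6.78 + (27−33.89)²/33.89 + (6−27.11)²/27.11 + (19−27.11)²/27.11 = 60.8107
df = 5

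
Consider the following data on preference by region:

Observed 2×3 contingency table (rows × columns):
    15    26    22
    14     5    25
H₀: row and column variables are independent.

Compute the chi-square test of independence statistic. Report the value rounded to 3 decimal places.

Row totals [63, 44], col totals [29, 31, 47], n=107
χ² = (15−17.07)²/17.07 + (26−18.25)²/18.25 + (22−27.67)²/27.67 + (14−11.93)²/11.93 + (5−12.75)²/12.75 + (25−19.33)²/19.33 = 11.4386
df = 2

test statistic = 11.439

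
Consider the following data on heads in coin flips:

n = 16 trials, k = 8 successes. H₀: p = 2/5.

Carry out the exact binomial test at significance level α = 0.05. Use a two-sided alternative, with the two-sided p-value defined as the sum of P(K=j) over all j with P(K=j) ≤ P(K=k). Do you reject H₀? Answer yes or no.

reject H₀: no

Exact binomial: n=16, k=8, p₀=2/5=0.4000
P(X=j) = C(n,j)·p₀^j·(1−p₀)^(n−j); p = Σ P(X=j) over j with P(X=j) ≤ P(X=8)
p-value (two-sided) = 0.45050
At α=0.05: p ≥ α → fail to reject H₀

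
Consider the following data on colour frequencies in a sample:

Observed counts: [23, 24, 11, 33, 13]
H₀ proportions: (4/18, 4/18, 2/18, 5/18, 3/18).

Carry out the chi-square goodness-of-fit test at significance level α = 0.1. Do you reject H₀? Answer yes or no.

reject H₀: no

n = 104; E_i = n·p_i = [23.11, 23.11, 11.56, 28.89, 17.33]
χ² = (23−23.11)²/23.11 + (24−23.11)²/23.11 + (11−11.56)²/11.56 + (33−28.89)²/28.89 + (13−17.33)²/17.33 = 1.7298
df = 4
p-value (upper-tail) = 0.78530
At α=0.1: p ≥ α → fail to reject H₀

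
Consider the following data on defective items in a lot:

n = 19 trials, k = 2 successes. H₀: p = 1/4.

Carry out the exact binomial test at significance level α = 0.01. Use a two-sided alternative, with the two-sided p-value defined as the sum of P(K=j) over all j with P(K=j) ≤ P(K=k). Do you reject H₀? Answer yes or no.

Exact binomial: n=19, k=2, p₀=1/4=0.2500
P(X=j) = C(n,j)·p₀^j·(1−p₀)^(n−j); p = Σ P(X=j) over j with P(X=j) ≤ P(X=2)
p-value (two-sided) = 0.18880
At α=0.01: p ≥ α → fail to reject H₀

reject H₀: no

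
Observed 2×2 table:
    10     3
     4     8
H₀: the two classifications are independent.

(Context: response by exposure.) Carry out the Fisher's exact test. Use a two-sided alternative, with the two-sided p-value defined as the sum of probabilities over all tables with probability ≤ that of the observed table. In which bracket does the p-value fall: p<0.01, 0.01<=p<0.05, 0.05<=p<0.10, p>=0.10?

Margins: r₁=13, r₂=12, c₁=14, c₂=11, n=25
p_obs = C(13,10)·C(12,4)/C(25,14); sum pmf over tables with pmf ≤ p_obs
p-value (two-sided) = 0.04718
→ bracket: 0.01<=p<0.05

p-value bracket: 0.01<=p<0.05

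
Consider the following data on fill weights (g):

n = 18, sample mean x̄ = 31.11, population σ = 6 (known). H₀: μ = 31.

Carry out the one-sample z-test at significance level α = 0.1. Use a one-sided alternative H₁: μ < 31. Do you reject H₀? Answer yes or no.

SE = σ/√n = 6/√18 = 1.4142
z = (x̄−μ₀)/SE = (31.11−31)/1.4142 = 0.0778
p-value (one-sided, H₁ less) = 0.53100
At α=0.1: p ≥ α → fail to reject H₀

reject H₀: no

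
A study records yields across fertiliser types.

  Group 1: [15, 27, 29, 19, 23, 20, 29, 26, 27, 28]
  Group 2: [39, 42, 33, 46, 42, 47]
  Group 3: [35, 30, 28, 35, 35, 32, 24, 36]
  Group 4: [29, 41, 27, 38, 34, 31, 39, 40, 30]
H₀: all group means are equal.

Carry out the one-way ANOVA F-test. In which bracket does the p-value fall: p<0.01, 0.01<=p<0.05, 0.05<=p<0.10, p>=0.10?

Group means [24.30, 41.50, 31.88, 34.33], grand mean 32.000
SSB = Σnᵢ(x̄ᵢ−x̄)² = 1183.525; SSW = ΣΣ(x−x̄ᵢ)² = 690.475
MSB = 1183.525/3 = 394.5083; MSW = 690.475/29 = 23.8095
F = MSB/MSW = 16.5694
df = (3, 29)
p-value (upper-tail) = 0.00000
→ bracket: p<0.01

p-value bracket: p<0.01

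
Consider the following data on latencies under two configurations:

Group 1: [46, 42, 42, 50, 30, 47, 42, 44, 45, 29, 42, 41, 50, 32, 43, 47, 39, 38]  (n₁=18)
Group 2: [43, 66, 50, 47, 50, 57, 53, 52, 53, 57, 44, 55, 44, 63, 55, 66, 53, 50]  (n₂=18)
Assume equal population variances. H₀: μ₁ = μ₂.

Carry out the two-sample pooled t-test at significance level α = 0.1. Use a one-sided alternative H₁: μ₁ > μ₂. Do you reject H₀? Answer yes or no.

reject H₀: no

x̄₁=41.611, s₁=6.156, n₁=18
x̄₂=53.222, s₂=6.873, n₂=18
s_p² = [17·6.156² + 17·6.873²]/34 = 42.5703
SE = √(s_p²·(1/18+1/18)) = 2.1749
t = (41.611−53.222)/2.1749 = -5.3388
df = 34
p-value (one-sided, H₁ greater) = 1.00000
At α=0.1: p ≥ α → fail to reject H₀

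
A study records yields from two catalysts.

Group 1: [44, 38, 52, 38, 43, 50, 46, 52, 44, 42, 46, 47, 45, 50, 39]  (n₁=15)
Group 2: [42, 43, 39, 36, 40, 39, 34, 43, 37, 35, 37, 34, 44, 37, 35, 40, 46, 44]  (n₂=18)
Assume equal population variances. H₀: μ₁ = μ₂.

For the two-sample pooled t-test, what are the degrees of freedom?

degrees of freedom = 31

df = n₁ + n₂ − 2 = 15 + 18 − 2 = 31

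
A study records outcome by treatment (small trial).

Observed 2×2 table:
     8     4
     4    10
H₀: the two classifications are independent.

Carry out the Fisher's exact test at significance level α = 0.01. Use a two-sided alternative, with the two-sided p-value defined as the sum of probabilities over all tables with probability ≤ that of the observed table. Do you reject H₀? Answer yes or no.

Margins: r₁=12, r₂=14, c₁=12, c₂=14, n=26
p_obs = C(12,8)·C(14,4)/C(26,12); sum pmf over tables with pmf ≤ p_obs
p-value (two-sided) = 0.11314
At α=0.01: p ≥ α → fail to reject H₀

reject H₀: no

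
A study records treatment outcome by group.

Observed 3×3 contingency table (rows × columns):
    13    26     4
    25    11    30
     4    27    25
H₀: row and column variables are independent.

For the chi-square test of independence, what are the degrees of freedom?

degrees of freedom = 4

df = (r−1)(c−1) = (3−1)·(3−1) = 4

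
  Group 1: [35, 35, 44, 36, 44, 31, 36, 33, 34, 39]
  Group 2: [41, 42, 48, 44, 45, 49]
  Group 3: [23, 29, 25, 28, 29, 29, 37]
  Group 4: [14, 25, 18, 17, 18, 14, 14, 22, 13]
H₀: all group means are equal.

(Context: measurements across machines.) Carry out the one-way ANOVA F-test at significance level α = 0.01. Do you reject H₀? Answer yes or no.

Group means [36.70, 44.83, 28.57, 17.22], grand mean 30.969
SSB = Σnᵢ(x̄ᵢ−x̄)² = 3222.766; SSW = ΣΣ(x−x̄ᵢ)² = 472.203
MSB = 3222.766/3 = 1074.2552; MSW = 472.203/28 = 16.8644
F = MSB/MSW = 63.6996
df = (3, 28)
p-value (upper-tail) = 0.00000
At α=0.01: p < α → reject H₀

reject H₀: yes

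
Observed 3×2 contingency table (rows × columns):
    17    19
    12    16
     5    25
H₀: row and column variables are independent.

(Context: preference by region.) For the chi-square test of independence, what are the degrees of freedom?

df = (r−1)(c−1) = (3−1)·(2−1) = 2

degrees of freedom = 2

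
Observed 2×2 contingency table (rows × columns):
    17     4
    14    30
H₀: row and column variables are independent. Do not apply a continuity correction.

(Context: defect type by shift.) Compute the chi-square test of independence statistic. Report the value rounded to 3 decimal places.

test statistic = 13.757

Row totals [21, 44], col totals [31, 34], n=65
χ² = (17−10.02)²/10.02 + (4−10.98)²/10.98 + (14−20.98)²/20.98 + (30−23.02)²/23.02 = 13.7566
df = 1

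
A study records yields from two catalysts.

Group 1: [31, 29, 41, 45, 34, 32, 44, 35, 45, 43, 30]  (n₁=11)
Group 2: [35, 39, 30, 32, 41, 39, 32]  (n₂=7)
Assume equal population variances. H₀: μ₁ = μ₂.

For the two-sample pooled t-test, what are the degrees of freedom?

df = n₁ + n₂ − 2 = 11 + 7 − 2 = 16

degrees of freedom = 16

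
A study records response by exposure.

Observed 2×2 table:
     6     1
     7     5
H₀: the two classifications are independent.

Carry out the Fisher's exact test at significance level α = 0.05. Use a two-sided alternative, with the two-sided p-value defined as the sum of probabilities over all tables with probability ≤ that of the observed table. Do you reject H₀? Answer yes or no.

Margins: r₁=7, r₂=12, c₁=13, c₂=6, n=19
p_obs = C(7,6)·C(12,7)/C(19,13); sum pmf over tables with pmf ≤ p_obs
p-value (two-sided) = 0.33308
At α=0.05: p ≥ α → fail to reject H₀

reject H₀: no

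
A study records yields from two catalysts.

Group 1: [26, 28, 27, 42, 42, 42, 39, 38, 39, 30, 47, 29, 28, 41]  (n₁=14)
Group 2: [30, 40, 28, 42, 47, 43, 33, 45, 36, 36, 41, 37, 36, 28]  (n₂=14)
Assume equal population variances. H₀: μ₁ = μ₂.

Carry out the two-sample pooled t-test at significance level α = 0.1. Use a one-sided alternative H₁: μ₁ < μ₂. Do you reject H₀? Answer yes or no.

reject H₀: no

x̄₁=35.571, s₁=7.165, n₁=14
x̄₂=37.286, s₂=6.069, n₂=14
s_p² = [13·7.165² + 13·6.069²]/26 = 44.0879
SE = √(s_p²·(1/14+1/14)) = 2.5096
t = (35.571−37.286)/2.5096 = -0.6831
df = 26
p-value (one-sided, H₁ less) = 0.25030
At α=0.1: p ≥ α → fail to reject H₀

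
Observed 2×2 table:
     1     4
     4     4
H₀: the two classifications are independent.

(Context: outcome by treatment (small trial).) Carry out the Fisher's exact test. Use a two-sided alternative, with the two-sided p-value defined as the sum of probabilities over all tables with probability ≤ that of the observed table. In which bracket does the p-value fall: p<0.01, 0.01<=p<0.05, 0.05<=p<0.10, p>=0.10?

p-value bracket: p>=0.10

Margins: r₁=5, r₂=8, c₁=5, c₂=8, n=13
p_obs = C(5,1)·C(8,4)/C(13,5); sum pmf over tables with pmf ≤ p_obs
p-value (two-sided) = 0.56488
→ bracket: p>=0.10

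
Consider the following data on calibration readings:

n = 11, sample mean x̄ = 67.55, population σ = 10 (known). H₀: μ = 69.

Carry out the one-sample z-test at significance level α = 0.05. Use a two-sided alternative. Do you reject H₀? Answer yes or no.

SE = σ/√n = 10/√11 = 3.0151
z = (x̄−μ₀)/SE = (67.55−69)/3.0151 = -0.4809
p-value (two-sided) = 0.63058
At α=0.05: p ≥ α → fail to reject H₀

reject H₀: no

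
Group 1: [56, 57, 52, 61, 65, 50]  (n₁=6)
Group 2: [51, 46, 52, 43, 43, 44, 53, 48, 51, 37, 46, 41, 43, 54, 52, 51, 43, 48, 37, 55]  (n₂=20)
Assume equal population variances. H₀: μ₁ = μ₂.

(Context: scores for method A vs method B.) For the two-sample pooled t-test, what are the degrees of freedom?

df = n₁ + n₂ − 2 = 6 + 20 − 2 = 24

degrees of freedom = 24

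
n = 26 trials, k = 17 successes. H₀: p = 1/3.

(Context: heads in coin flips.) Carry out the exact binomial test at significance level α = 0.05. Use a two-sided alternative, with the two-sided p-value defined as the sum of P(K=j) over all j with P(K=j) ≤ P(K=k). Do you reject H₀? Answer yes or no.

Exact binomial: n=26, k=17, p₀=1/3=0.3333
P(X=j) = C(n,j)·p₀^j·(1−p₀)^(n−j); p = Σ P(X=j) over j with P(X=j) ≤ P(X=17)
p-value (two-sided) = 0.00120
At α=0.05: p < α → reject H₀

reject H₀: yes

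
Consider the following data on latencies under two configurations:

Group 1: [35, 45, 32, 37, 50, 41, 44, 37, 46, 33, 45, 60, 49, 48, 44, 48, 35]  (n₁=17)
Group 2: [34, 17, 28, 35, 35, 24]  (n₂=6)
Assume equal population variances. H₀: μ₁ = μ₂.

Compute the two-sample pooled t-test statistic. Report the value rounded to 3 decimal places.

test statistic = 4.025

x̄₁=42.882, s₁=7.364, n₁=17
x̄₂=28.833, s₂=7.305, n₂=6
s_p² = [16·7.364² + 5·7.305²]/21 = 54.0285
SE = √(s_p²·(1/17+1/6)) = 3.4904
t = (42.882−28.833)/3.4904 = 4.0250
df = 21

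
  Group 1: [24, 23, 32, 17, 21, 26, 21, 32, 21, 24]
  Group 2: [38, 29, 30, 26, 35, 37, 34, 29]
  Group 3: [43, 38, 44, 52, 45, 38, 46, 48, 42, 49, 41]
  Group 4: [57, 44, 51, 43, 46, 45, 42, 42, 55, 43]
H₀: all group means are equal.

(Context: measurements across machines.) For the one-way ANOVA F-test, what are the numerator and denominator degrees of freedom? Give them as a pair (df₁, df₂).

degrees of freedom = [3, 35]

k = 4 groups, N = 39 total
df = (k−1, N−k) = (4−1, 39−4) = (3, 35)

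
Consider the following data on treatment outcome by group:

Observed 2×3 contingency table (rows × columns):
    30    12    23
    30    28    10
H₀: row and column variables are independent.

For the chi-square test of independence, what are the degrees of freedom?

df = (r−1)(c−1) = (2−1)·(3−1) = 2

degrees of freedom = 2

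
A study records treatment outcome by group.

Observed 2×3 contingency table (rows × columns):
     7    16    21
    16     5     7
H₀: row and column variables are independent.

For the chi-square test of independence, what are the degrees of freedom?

degrees of freedom = 2

df = (r−1)(c−1) = (2−1)·(3−1) = 2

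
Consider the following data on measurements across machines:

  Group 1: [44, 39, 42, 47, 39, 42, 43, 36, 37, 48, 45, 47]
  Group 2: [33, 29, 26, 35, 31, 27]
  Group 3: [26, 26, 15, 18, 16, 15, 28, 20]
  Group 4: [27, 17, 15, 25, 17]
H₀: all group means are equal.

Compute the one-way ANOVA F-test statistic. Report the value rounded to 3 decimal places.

Group means [42.42, 30.17, 20.50, 20.20], grand mean 30.806
SSB = Σnᵢ(x̄ᵢ−x̄)² = 3032.289; SSW = ΣΣ(x−x̄ᵢ)² = 558.550
MSB = 3032.289/3 = 1010.7629; MSW = 558.550/27 = 20.6870
F = MSB/MSW = 48.8597
df = (3, 27)

test statistic = 48.860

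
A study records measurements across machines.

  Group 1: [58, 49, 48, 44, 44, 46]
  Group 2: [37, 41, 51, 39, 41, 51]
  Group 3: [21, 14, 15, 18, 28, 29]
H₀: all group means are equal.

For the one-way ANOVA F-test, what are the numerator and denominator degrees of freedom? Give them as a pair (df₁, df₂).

k = 3 groups, N = 18 total
df = (k−1, N−k) = (3−1, 18−3) = (2, 15)

degrees of freedom = [2, 15]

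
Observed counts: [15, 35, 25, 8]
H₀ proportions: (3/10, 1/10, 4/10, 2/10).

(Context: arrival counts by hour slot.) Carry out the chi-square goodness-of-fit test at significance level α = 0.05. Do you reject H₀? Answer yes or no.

n = 83; E_i = n·p_i = [24.90, 8.30, 33.20, 16.60]
χ² = (15−24.90)²/24.90 + (35−8.30)²/8.30 + (25−33.20)²/33.20 + (8−16.60)²/16.60 = 96.3072
df = 3
p-value (upper-tail) = 0.00000
At α=0.05: p < α → reject H₀

reject H₀: yes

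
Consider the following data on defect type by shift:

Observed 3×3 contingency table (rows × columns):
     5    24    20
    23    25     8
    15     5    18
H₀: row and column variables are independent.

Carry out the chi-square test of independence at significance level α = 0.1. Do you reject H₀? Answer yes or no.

Row totals [49, 56, 38], col totals [43, 54, 46], n=143
χ² = (5−14.73)²/14.73 + (24−18.50)²/18.50 + (20−15.76)²/15.76 + (23−16.84)²/16.84 + (25−21.15)²/21.15 + (8−18.01)²/18.01 + (15−11.43)²/11.43 + (5−14.35)²/14.35 + (18−12.22)²/12.22 = 27.6648
df = 4
p-value (upper-tail) = 0.00001
At α=0.1: p < α → reject H₀

reject H₀: yes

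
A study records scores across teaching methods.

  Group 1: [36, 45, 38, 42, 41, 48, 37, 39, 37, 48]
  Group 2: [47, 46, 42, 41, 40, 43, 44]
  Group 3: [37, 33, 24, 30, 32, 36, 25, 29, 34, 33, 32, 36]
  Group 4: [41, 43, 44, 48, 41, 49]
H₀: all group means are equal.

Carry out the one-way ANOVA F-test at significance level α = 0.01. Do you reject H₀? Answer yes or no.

reject H₀: yes

Group means [41.10, 43.29, 31.75, 44.33], grand mean 38.886
SSB = Σnᵢ(x̄ᵢ−x̄)² = 973.631; SSW = ΣΣ(x−x̄ᵢ)² = 471.912
MSB = 973.631/3 = 324.5437; MSW = 471.912/31 = 15.2230
F = MSB/MSW = 21.3193
df = (3, 31)
p-value (upper-tail) = 0.00000
At α=0.01: p < α → reject H₀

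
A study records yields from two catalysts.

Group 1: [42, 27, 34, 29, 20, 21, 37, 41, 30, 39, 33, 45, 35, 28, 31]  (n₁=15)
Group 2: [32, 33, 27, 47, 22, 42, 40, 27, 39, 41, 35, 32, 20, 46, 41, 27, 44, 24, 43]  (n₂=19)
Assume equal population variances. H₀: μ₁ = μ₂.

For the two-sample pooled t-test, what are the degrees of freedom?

df = n₁ + n₂ − 2 = 15 + 19 − 2 = 32

degrees of freedom = 32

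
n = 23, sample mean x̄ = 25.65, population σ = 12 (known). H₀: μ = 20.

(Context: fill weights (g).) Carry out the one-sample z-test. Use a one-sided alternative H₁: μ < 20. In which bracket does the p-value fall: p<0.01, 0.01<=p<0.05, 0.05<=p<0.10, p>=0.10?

SE = σ/√n = 12/√23 = 2.5022
z = (x̄−μ₀)/SE = (25.65−20)/2.5022 = 2.2580
p-value (one-sided, H₁ less) = 0.98803
→ bracket: p>=0.10

p-value bracket: p>=0.10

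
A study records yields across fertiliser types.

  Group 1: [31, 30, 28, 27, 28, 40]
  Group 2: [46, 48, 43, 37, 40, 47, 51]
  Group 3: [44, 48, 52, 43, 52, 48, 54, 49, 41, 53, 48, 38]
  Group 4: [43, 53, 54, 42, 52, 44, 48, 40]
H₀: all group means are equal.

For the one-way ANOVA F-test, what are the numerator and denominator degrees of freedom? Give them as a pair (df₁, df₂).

k = 4 groups, N = 33 total
df = (k−1, N−k) = (4−1, 33−4) = (3, 29)

degrees of freedom = [3, 29]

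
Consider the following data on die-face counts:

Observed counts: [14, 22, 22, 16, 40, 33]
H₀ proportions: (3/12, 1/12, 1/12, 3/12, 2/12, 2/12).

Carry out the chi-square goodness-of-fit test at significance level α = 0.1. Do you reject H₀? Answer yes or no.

n = 147; E_i = n·p_i = [36.75, 12.25, 12.25, 36.75, 24.50, 24.50]
χ² = (14−36.75)²/36.75 + (22−12.25)²/12.25 + (22−12.25)²/12.25 + (16−36.75)²/36.75 + (40−24.50)²/24.50 + (33−24.50)²/24.50 = 54.0748
df = 5
p-value (upper-tail) = 0.00000
At α=0.1: p < α → reject H₀

reject H₀: yes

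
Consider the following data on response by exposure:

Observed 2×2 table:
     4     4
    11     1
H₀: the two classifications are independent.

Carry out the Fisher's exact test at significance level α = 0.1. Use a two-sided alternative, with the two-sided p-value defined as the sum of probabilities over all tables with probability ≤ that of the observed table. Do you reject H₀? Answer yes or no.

Margins: r₁=8, r₂=12, c₁=15, c₂=5, n=20
p_obs = C(8,4)·C(12,11)/C(20,15); sum pmf over tables with pmf ≤ p_obs
p-value (two-sided) = 0.10888
At α=0.1: p ≥ α → fail to reject H₀

reject H₀: no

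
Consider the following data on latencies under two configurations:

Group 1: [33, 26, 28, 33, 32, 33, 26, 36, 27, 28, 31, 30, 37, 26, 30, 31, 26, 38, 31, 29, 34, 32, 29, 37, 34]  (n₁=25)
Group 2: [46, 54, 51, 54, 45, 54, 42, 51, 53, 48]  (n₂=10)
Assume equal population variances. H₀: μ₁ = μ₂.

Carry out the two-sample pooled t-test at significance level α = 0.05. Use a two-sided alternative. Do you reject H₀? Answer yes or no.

x̄₁=31.080, s₁=3.662, n₁=25
x̄₂=49.800, s₂=4.315, n₂=10
s_p² = [24·3.662² + 9·4.315²]/33 = 14.8315
SE = √(s_p²·(1/25+1/10)) = 1.4410
t = (31.080−49.800)/1.4410 = -12.9912
df = 33
p-value (two-sided) = 0.00000
At α=0.05: p < α → reject H₀

reject H₀: yes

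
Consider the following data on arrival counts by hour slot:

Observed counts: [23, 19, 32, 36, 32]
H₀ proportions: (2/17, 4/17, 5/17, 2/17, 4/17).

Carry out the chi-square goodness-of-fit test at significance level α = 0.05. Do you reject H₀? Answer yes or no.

n = 142; E_i = n·p_i = [16.71, 33.41, 41.76, 16.71, 33.41]
χ² = (23−16.71)²/16.71 + (19−33.41)²/33.41 + (32−41.76)²/41.76 + (36−16.71)²/16.71 + (32−33.41)²/33.41 = 33.2137
df = 4
p-value (upper-tail) = 0.00000
At α=0.05: p < α → reject H₀

reject H₀: yes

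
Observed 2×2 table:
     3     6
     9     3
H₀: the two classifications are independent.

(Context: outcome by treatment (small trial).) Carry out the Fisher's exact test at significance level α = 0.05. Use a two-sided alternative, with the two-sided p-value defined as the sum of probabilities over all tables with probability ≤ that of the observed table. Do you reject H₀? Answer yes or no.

Margins: r₁=9, r₂=12, c₁=12, c₂=9, n=21
p_obs = C(9,3)·C(12,9)/C(21,12); sum pmf over tables with pmf ≤ p_obs
p-value (two-sided) = 0.08723
At α=0.05: p ≥ α → fail to reject H₀

reject H₀: no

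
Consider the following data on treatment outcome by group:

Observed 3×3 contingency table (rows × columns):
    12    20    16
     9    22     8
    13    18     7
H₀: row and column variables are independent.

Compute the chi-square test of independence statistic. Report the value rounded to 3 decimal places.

Row totals [48, 39, 38], col totals [34, 60, 31], n=125
χ² = (12−13.06)²/13.06 + (20−23.04)²/23.04 + (16−11.90)²/11.90 + (9−10.61)²/10.61 + (22−18.72)²/18.72 + (8−9.67)²/9.67 + (13−10.34)²/10.34 + (18−18.24)²/18.24 + (7−9.42)²/9.42 = 4.3167
df = 4

test statistic = 4.317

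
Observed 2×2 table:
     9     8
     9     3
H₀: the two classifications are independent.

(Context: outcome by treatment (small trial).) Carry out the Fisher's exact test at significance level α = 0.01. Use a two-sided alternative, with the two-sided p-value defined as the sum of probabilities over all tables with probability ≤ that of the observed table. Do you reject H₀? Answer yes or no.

Margins: r₁=17, r₂=12, c₁=18, c₂=11, n=29
p_obs = C(17,9)·C(12,9)/C(29,18); sum pmf over tables with pmf ≤ p_obs
p-value (two-sided) = 0.27317
At α=0.01: p ≥ α → fail to reject H₀

reject H₀: no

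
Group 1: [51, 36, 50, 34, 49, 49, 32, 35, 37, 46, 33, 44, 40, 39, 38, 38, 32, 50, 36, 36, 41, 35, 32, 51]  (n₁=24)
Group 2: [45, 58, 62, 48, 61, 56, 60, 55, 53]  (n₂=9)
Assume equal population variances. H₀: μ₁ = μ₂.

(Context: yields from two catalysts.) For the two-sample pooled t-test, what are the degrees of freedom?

df = n₁ + n₂ − 2 = 24 + 9 − 2 = 31

degrees of freedom = 31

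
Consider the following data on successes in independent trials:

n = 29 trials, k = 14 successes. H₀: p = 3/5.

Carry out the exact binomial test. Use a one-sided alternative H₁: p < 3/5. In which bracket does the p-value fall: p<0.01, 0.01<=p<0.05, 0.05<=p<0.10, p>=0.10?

Exact binomial: n=29, k=14, p₀=3/5=0.6000
P(X≤14) from Σ C(n,i)·p₀^i·(1−p₀)^(n−i)
p-value (one-sided, H₁ less) = 0.13621
→ bracket: p>=0.10

p-value bracket: p>=0.10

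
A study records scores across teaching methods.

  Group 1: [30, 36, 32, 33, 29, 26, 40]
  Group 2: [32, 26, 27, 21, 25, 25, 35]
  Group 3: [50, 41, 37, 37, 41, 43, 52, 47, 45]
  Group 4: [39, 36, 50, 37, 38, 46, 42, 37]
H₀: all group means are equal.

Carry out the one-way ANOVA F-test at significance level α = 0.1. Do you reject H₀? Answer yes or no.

Group means [32.29, 27.29, 43.67, 40.62], grand mean 36.613
SSB = Σnᵢ(x̄ᵢ−x̄)² = 1316.623; SSW = ΣΣ(x−x̄ᵢ)² = 664.732
MSB = 1316.623/3 = 438.8742; MSW = 664.732/27 = 24.6197
F = MSB/MSW = 17.8261
df = (3, 27)
p-value (upper-tail) = 0.00000
At α=0.1: p < α → reject H₀

reject H₀: yes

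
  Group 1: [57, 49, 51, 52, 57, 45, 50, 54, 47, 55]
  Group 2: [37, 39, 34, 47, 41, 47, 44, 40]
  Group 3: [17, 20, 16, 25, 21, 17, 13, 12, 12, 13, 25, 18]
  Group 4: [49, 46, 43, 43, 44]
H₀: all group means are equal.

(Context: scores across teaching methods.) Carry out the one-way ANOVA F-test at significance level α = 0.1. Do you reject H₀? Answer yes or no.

Group means [51.70, 41.12, 17.42, 45.00], grand mean 36.571
SSB = Σnᵢ(x̄ᵢ−x̄)² = 7212.680; SSW = ΣΣ(x−x̄ᵢ)² = 561.892
MSB = 7212.680/3 = 2404.2266; MSW = 561.892/31 = 18.1255
F = MSB/MSW = 132.6430
df = (3, 31)
p-value (upper-tail) = 0.00000
At α=0.1: p < α → reject H₀

reject H₀: yes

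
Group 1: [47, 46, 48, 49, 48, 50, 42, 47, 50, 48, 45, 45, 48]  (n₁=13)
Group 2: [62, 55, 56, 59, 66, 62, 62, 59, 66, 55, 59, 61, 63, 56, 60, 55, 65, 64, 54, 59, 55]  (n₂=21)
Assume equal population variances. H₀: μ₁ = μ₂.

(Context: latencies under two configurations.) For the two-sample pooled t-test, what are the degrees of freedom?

degrees of freedom = 32

df = n₁ + n₂ − 2 = 13 + 21 − 2 = 32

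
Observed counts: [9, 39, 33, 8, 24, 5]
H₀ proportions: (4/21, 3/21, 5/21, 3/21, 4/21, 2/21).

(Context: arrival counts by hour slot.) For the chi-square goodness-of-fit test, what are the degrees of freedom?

degrees of freedom = 5

df = k − 1 = 6 − 1 = 5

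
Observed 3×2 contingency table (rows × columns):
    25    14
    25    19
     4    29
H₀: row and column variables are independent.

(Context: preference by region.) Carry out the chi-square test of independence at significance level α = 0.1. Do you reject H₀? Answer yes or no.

Row totals [39, 44, 33], col totals [54, 62], n=116
χ² = (25−18.16)²/18.16 + (14−20.84)²/20.84 + (25−20.48)²/20.48 + (19−23.52)²/23.52 + (4−15.36)²/15.36 + (29−17.64)²/17.64 = 22.4150
df = 2
p-value (upper-tail) = 0.00001
At α=0.1: p < α → reject H₀

reject H₀: yes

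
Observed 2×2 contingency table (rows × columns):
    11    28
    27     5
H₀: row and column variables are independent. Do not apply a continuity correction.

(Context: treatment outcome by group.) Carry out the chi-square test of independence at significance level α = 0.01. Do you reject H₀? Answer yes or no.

reject H₀: yes

Row totals [39, 32], col totals [38, 33], n=71
χ² = (11−20.87)²/20.87 + (28−18.13)²/18.13 + (27−17.13)²/17.13 + (5−14.87)²/14.87 = 22.2937
df = 1
p-value (upper-tail) = 0.00000
At α=0.01: p < α → reject H₀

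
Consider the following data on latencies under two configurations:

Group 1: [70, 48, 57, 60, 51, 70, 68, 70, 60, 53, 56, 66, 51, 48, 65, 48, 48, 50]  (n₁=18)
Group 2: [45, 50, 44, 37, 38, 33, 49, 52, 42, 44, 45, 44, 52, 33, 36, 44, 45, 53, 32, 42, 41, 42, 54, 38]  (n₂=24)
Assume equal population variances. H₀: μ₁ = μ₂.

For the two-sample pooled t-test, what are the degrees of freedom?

degrees of freedom = 40

df = n₁ + n₂ − 2 = 18 + 24 − 2 = 40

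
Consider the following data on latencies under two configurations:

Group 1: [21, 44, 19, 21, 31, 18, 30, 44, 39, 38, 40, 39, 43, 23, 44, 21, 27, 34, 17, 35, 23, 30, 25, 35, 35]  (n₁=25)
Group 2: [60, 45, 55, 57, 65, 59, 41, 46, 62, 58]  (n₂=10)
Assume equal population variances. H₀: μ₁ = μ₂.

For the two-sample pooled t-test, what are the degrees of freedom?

df = n₁ + n₂ − 2 = 25 + 10 − 2 = 33

degrees of freedom = 33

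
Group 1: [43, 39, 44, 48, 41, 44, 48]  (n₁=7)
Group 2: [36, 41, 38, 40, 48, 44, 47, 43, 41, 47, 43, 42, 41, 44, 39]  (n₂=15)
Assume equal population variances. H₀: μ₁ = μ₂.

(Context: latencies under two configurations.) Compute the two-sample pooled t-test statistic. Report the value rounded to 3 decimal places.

x̄₁=43.857, s₁=3.338, n₁=7
x̄₂=42.267, s₂=3.411, n₂=15
s_p² = [6·3.338² + 14·3.411²]/20 = 11.4895
SE = √(s_p²·(1/7+1/15)) = 1.5516
t = (43.857−42.267)/1.5516 = 1.0251
df = 20

test statistic = 1.025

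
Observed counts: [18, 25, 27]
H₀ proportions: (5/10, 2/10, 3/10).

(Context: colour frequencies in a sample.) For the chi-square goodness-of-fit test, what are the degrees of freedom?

degrees of freedom = 2

df = k − 1 = 3 − 1 = 2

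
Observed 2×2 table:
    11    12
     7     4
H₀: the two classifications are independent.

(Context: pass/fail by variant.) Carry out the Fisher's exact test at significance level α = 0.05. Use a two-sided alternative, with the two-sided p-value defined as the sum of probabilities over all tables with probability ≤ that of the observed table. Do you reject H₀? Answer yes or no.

reject H₀: no

Margins: r₁=23, r₂=11, c₁=18, c₂=16, n=34
p_obs = C(23,11)·C(11,7)/C(34,18); sum pmf over tables with pmf ≤ p_obs
p-value (two-sided) = 0.47675
At α=0.05: p ≥ α → fail to reject H₀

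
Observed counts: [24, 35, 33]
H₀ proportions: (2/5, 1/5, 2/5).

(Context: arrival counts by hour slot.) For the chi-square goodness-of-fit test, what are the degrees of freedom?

df = k − 1 = 3 − 1 = 2

degrees of freedom = 2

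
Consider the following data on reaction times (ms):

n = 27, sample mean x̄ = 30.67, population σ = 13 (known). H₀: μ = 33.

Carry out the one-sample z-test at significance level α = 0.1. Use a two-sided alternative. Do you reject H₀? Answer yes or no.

SE = σ/√n = 13/√27 = 2.5019
z = (x̄−μ₀)/SE = (30.67−33)/2.5019 = -0.9313
p-value (two-sided) = 0.35169
At α=0.1: p ≥ α → fail to reject H₀

reject H₀: no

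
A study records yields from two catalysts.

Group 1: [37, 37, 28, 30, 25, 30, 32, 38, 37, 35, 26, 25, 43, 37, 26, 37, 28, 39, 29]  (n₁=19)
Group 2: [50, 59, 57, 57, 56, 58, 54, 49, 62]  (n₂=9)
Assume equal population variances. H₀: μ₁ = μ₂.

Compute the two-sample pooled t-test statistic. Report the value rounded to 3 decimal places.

test statistic = -11.111

x̄₁=32.579, s₁=5.541, n₁=19
x̄₂=55.778, s₂=4.177, n₂=9
s_p² = [18·5.541² + 8·4.177²]/26 = 26.6226
SE = √(s_p²·(1/19+1/9)) = 2.0879
t = (32.579−55.778)/2.0879 = -11.1112
df = 26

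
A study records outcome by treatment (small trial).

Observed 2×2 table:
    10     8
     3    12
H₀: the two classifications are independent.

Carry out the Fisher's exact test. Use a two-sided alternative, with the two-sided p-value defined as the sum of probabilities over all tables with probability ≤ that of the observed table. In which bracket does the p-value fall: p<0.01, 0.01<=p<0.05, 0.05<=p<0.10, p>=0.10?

Margins: r₁=18, r₂=15, c₁=13, c₂=20, n=33
p_obs = C(18,10)·C(15,3)/C(33,13); sum pmf over tables with pmf ≤ p_obs
p-value (two-sided) = 0.07244
→ bracket: 0.05<=p<0.10

p-value bracket: 0.05<=p<0.10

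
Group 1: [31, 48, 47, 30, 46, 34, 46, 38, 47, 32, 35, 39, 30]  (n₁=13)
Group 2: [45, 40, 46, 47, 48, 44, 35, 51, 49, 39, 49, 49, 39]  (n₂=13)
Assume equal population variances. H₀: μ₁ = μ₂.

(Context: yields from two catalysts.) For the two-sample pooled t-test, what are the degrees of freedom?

degrees of freedom = 24

df = n₁ + n₂ − 2 = 13 + 13 − 2 = 24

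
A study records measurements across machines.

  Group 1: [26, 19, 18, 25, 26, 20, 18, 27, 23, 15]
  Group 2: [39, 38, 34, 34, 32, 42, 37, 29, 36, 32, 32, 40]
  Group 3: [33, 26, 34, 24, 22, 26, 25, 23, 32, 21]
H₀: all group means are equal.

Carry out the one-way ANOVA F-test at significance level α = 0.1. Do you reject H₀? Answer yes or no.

reject H₀: yes

Group means [21.70, 35.42, 26.60], grand mean 28.375
SSB = Σnᵢ(x̄ᵢ−x̄)² = 1072.083; SSW = ΣΣ(x−x̄ᵢ)² = 527.417
MSB = 1072.083/2 = 536.0417; MSW = 527.417/29 = 18.1868
F = MSB/MSW = 29.4742
df = (2, 29)
p-value (upper-tail) = 0.00000
At α=0.1: p < α → reject H₀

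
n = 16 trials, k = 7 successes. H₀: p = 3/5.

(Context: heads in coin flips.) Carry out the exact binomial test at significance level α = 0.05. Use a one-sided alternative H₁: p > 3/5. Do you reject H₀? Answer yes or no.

reject H₀: no

Exact binomial: n=16, k=7, p₀=3/5=0.6000
P(X≥7) from Σ C(n,i)·p₀^i·(1−p₀)^(n−i)
p-value (one-sided, H₁ greater) = 0.94168
At α=0.05: p ≥ α → fail to reject H₀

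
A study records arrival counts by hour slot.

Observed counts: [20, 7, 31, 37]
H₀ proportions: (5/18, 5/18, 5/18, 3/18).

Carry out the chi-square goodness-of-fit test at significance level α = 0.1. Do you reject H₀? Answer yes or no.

reject H₀: yes

n = 95; E_i = n·p_i = [26.39, 26.39, 26.39, 15.83]
χ² = (20−26.39)²/26.39 + (7−26.39)²/26.39 + (31−26.39)²/26.39 + (37−15.83)²/15.83 = 44.8947
df = 3
p-value (upper-tail) = 0.00000
At α=0.1: p < α → reject H₀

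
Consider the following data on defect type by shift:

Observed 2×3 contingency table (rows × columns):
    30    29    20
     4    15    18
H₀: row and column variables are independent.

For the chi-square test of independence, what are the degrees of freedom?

degrees of freedom = 2

df = (r−1)(c−1) = (2−1)·(3−1) = 2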